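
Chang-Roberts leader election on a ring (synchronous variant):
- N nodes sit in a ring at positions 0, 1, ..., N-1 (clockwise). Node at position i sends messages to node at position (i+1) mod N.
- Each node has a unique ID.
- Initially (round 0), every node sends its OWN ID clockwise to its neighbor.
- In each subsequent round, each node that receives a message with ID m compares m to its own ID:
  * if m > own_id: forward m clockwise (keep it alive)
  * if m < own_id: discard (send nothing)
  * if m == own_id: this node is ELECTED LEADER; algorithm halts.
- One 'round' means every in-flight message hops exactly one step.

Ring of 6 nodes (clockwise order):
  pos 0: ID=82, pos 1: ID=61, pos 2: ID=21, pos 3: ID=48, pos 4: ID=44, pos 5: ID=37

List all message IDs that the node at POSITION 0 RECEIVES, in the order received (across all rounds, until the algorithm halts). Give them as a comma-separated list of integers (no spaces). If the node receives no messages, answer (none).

Answer: 37,44,48,61,82

Derivation:
Round 1: pos1(id61) recv 82: fwd; pos2(id21) recv 61: fwd; pos3(id48) recv 21: drop; pos4(id44) recv 48: fwd; pos5(id37) recv 44: fwd; pos0(id82) recv 37: drop
Round 2: pos2(id21) recv 82: fwd; pos3(id48) recv 61: fwd; pos5(id37) recv 48: fwd; pos0(id82) recv 44: drop
Round 3: pos3(id48) recv 82: fwd; pos4(id44) recv 61: fwd; pos0(id82) recv 48: drop
Round 4: pos4(id44) recv 82: fwd; pos5(id37) recv 61: fwd
Round 5: pos5(id37) recv 82: fwd; pos0(id82) recv 61: drop
Round 6: pos0(id82) recv 82: ELECTED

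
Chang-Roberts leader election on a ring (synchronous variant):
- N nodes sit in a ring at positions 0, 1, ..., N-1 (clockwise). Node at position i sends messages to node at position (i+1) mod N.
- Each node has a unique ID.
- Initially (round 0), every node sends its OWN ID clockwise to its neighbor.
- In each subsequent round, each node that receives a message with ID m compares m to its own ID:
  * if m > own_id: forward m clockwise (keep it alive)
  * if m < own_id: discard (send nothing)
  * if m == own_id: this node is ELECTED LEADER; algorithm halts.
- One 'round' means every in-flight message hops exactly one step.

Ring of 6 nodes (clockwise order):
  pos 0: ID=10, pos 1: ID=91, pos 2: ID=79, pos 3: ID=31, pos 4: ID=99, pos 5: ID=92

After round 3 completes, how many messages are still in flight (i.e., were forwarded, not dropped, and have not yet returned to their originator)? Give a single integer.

Round 1: pos1(id91) recv 10: drop; pos2(id79) recv 91: fwd; pos3(id31) recv 79: fwd; pos4(id99) recv 31: drop; pos5(id92) recv 99: fwd; pos0(id10) recv 92: fwd
Round 2: pos3(id31) recv 91: fwd; pos4(id99) recv 79: drop; pos0(id10) recv 99: fwd; pos1(id91) recv 92: fwd
Round 3: pos4(id99) recv 91: drop; pos1(id91) recv 99: fwd; pos2(id79) recv 92: fwd
After round 3: 2 messages still in flight

Answer: 2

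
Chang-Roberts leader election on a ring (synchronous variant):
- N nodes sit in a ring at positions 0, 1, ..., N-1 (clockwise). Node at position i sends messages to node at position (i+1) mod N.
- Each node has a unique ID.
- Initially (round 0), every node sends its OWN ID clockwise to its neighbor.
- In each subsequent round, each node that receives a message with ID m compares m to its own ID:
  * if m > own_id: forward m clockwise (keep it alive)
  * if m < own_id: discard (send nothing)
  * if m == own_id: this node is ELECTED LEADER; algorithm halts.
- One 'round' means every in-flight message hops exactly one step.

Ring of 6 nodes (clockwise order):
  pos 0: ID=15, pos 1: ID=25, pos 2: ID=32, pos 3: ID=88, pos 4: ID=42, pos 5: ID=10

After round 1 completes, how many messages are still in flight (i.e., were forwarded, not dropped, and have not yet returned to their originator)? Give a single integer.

Round 1: pos1(id25) recv 15: drop; pos2(id32) recv 25: drop; pos3(id88) recv 32: drop; pos4(id42) recv 88: fwd; pos5(id10) recv 42: fwd; pos0(id15) recv 10: drop
After round 1: 2 messages still in flight

Answer: 2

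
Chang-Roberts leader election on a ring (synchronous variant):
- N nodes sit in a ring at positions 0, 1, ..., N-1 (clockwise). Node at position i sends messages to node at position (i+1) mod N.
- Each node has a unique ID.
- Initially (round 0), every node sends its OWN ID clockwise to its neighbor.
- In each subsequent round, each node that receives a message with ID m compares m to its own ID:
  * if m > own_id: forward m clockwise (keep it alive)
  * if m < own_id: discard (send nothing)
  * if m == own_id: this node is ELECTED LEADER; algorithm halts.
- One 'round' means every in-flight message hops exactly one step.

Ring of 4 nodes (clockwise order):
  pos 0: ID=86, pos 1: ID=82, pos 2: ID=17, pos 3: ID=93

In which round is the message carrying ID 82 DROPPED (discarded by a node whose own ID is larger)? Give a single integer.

Answer: 2

Derivation:
Round 1: pos1(id82) recv 86: fwd; pos2(id17) recv 82: fwd; pos3(id93) recv 17: drop; pos0(id86) recv 93: fwd
Round 2: pos2(id17) recv 86: fwd; pos3(id93) recv 82: drop; pos1(id82) recv 93: fwd
Round 3: pos3(id93) recv 86: drop; pos2(id17) recv 93: fwd
Round 4: pos3(id93) recv 93: ELECTED
Message ID 82 originates at pos 1; dropped at pos 3 in round 2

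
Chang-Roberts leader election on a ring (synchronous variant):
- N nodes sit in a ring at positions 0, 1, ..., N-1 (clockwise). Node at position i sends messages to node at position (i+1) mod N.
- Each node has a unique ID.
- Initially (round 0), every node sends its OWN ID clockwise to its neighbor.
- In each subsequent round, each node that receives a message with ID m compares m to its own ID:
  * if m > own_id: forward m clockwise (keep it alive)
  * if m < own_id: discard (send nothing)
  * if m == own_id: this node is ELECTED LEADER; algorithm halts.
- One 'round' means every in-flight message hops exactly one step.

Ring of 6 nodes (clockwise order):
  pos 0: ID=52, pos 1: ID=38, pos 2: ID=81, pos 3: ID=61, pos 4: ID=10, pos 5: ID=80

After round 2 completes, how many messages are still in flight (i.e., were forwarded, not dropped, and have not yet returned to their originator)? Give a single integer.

Round 1: pos1(id38) recv 52: fwd; pos2(id81) recv 38: drop; pos3(id61) recv 81: fwd; pos4(id10) recv 61: fwd; pos5(id80) recv 10: drop; pos0(id52) recv 80: fwd
Round 2: pos2(id81) recv 52: drop; pos4(id10) recv 81: fwd; pos5(id80) recv 61: drop; pos1(id38) recv 80: fwd
After round 2: 2 messages still in flight

Answer: 2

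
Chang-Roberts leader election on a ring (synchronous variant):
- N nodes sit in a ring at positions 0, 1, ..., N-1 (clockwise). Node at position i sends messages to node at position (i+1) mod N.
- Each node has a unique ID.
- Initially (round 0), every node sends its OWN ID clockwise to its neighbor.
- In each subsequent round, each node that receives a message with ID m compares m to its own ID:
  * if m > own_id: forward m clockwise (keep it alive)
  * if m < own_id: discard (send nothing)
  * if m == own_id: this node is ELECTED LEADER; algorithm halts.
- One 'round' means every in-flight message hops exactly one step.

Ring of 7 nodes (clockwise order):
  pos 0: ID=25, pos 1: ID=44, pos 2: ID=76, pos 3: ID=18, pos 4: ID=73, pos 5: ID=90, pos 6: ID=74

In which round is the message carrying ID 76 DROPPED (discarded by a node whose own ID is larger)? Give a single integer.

Answer: 3

Derivation:
Round 1: pos1(id44) recv 25: drop; pos2(id76) recv 44: drop; pos3(id18) recv 76: fwd; pos4(id73) recv 18: drop; pos5(id90) recv 73: drop; pos6(id74) recv 90: fwd; pos0(id25) recv 74: fwd
Round 2: pos4(id73) recv 76: fwd; pos0(id25) recv 90: fwd; pos1(id44) recv 74: fwd
Round 3: pos5(id90) recv 76: drop; pos1(id44) recv 90: fwd; pos2(id76) recv 74: drop
Round 4: pos2(id76) recv 90: fwd
Round 5: pos3(id18) recv 90: fwd
Round 6: pos4(id73) recv 90: fwd
Round 7: pos5(id90) recv 90: ELECTED
Message ID 76 originates at pos 2; dropped at pos 5 in round 3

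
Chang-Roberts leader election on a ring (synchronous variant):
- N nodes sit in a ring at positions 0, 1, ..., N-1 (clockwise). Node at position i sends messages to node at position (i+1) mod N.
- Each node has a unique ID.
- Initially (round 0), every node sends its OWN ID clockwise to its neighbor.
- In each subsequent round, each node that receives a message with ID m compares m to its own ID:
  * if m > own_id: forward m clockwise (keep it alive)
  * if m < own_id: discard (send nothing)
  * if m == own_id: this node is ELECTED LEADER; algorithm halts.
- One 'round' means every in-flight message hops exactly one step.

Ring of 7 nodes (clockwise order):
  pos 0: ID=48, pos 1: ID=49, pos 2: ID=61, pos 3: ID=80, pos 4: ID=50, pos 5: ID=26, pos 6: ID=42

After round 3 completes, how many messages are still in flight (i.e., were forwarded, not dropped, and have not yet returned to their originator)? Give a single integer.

Answer: 2

Derivation:
Round 1: pos1(id49) recv 48: drop; pos2(id61) recv 49: drop; pos3(id80) recv 61: drop; pos4(id50) recv 80: fwd; pos5(id26) recv 50: fwd; pos6(id42) recv 26: drop; pos0(id48) recv 42: drop
Round 2: pos5(id26) recv 80: fwd; pos6(id42) recv 50: fwd
Round 3: pos6(id42) recv 80: fwd; pos0(id48) recv 50: fwd
After round 3: 2 messages still in flight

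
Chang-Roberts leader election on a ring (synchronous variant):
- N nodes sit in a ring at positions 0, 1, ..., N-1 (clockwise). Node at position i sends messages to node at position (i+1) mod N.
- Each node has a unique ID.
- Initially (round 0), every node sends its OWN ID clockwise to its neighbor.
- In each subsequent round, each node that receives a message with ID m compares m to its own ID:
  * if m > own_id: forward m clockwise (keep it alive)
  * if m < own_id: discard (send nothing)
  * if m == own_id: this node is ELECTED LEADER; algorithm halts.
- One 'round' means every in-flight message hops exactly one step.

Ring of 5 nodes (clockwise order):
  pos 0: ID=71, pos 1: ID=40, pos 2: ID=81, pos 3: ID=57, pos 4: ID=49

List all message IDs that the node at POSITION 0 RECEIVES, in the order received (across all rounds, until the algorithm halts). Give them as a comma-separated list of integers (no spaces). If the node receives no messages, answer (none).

Answer: 49,57,81

Derivation:
Round 1: pos1(id40) recv 71: fwd; pos2(id81) recv 40: drop; pos3(id57) recv 81: fwd; pos4(id49) recv 57: fwd; pos0(id71) recv 49: drop
Round 2: pos2(id81) recv 71: drop; pos4(id49) recv 81: fwd; pos0(id71) recv 57: drop
Round 3: pos0(id71) recv 81: fwd
Round 4: pos1(id40) recv 81: fwd
Round 5: pos2(id81) recv 81: ELECTED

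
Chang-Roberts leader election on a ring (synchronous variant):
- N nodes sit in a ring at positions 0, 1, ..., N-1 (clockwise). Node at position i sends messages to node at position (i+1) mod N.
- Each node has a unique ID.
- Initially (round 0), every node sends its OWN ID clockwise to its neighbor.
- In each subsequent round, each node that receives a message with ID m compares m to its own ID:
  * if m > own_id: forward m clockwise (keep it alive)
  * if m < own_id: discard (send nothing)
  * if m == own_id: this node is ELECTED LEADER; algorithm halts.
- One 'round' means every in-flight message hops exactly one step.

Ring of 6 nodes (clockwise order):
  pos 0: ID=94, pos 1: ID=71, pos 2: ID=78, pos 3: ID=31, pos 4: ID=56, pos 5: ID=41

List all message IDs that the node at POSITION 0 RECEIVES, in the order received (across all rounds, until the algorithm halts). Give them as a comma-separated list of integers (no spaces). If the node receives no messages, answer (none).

Round 1: pos1(id71) recv 94: fwd; pos2(id78) recv 71: drop; pos3(id31) recv 78: fwd; pos4(id56) recv 31: drop; pos5(id41) recv 56: fwd; pos0(id94) recv 41: drop
Round 2: pos2(id78) recv 94: fwd; pos4(id56) recv 78: fwd; pos0(id94) recv 56: drop
Round 3: pos3(id31) recv 94: fwd; pos5(id41) recv 78: fwd
Round 4: pos4(id56) recv 94: fwd; pos0(id94) recv 78: drop
Round 5: pos5(id41) recv 94: fwd
Round 6: pos0(id94) recv 94: ELECTED

Answer: 41,56,78,94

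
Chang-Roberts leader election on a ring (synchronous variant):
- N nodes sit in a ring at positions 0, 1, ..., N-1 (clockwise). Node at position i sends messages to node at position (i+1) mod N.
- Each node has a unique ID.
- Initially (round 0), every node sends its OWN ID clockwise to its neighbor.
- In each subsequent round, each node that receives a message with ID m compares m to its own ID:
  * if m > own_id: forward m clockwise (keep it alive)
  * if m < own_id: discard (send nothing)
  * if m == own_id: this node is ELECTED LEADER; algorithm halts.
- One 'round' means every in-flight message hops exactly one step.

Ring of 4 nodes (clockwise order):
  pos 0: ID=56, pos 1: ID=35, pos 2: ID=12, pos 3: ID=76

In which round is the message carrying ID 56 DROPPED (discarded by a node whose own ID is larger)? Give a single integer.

Round 1: pos1(id35) recv 56: fwd; pos2(id12) recv 35: fwd; pos3(id76) recv 12: drop; pos0(id56) recv 76: fwd
Round 2: pos2(id12) recv 56: fwd; pos3(id76) recv 35: drop; pos1(id35) recv 76: fwd
Round 3: pos3(id76) recv 56: drop; pos2(id12) recv 76: fwd
Round 4: pos3(id76) recv 76: ELECTED
Message ID 56 originates at pos 0; dropped at pos 3 in round 3

Answer: 3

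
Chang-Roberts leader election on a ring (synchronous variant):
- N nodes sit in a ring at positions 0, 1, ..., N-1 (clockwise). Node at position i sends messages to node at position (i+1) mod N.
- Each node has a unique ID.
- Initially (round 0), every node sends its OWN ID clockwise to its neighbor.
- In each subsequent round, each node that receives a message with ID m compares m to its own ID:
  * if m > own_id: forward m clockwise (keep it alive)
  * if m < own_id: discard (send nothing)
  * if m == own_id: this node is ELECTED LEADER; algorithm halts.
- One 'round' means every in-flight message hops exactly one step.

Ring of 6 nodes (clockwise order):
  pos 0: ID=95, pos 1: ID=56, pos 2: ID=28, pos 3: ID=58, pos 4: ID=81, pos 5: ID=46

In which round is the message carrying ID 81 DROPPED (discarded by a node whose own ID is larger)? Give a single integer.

Answer: 2

Derivation:
Round 1: pos1(id56) recv 95: fwd; pos2(id28) recv 56: fwd; pos3(id58) recv 28: drop; pos4(id81) recv 58: drop; pos5(id46) recv 81: fwd; pos0(id95) recv 46: drop
Round 2: pos2(id28) recv 95: fwd; pos3(id58) recv 56: drop; pos0(id95) recv 81: drop
Round 3: pos3(id58) recv 95: fwd
Round 4: pos4(id81) recv 95: fwd
Round 5: pos5(id46) recv 95: fwd
Round 6: pos0(id95) recv 95: ELECTED
Message ID 81 originates at pos 4; dropped at pos 0 in round 2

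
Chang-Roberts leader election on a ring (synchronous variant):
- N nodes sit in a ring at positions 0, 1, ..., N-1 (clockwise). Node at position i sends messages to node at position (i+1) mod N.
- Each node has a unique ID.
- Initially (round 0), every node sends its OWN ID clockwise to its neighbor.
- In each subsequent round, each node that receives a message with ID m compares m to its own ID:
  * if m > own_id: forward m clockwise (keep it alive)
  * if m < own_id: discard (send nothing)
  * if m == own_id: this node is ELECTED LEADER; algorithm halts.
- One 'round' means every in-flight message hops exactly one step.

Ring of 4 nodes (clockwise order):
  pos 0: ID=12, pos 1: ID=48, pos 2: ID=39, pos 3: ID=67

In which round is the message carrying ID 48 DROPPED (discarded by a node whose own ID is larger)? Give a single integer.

Answer: 2

Derivation:
Round 1: pos1(id48) recv 12: drop; pos2(id39) recv 48: fwd; pos3(id67) recv 39: drop; pos0(id12) recv 67: fwd
Round 2: pos3(id67) recv 48: drop; pos1(id48) recv 67: fwd
Round 3: pos2(id39) recv 67: fwd
Round 4: pos3(id67) recv 67: ELECTED
Message ID 48 originates at pos 1; dropped at pos 3 in round 2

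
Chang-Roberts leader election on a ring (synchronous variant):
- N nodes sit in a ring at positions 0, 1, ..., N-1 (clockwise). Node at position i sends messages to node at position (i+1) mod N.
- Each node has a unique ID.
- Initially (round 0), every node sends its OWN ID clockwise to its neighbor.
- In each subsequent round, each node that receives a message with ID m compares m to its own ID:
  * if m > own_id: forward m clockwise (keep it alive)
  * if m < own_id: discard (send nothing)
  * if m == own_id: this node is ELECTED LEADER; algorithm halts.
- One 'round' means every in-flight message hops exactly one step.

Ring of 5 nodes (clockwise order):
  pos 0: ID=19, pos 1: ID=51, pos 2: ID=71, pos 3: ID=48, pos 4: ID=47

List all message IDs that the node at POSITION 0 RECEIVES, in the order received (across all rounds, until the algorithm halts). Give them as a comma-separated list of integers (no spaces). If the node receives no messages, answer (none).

Answer: 47,48,71

Derivation:
Round 1: pos1(id51) recv 19: drop; pos2(id71) recv 51: drop; pos3(id48) recv 71: fwd; pos4(id47) recv 48: fwd; pos0(id19) recv 47: fwd
Round 2: pos4(id47) recv 71: fwd; pos0(id19) recv 48: fwd; pos1(id51) recv 47: drop
Round 3: pos0(id19) recv 71: fwd; pos1(id51) recv 48: drop
Round 4: pos1(id51) recv 71: fwd
Round 5: pos2(id71) recv 71: ELECTED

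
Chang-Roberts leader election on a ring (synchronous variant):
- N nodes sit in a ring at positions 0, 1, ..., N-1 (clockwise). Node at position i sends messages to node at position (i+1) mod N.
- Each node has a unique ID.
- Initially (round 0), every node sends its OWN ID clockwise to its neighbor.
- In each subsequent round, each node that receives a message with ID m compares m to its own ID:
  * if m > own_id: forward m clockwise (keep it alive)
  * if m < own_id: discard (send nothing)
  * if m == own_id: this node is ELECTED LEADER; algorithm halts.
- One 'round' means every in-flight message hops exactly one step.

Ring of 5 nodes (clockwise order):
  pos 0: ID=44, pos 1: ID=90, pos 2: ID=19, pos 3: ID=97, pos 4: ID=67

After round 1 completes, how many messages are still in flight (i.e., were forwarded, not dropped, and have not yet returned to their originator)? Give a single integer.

Round 1: pos1(id90) recv 44: drop; pos2(id19) recv 90: fwd; pos3(id97) recv 19: drop; pos4(id67) recv 97: fwd; pos0(id44) recv 67: fwd
After round 1: 3 messages still in flight

Answer: 3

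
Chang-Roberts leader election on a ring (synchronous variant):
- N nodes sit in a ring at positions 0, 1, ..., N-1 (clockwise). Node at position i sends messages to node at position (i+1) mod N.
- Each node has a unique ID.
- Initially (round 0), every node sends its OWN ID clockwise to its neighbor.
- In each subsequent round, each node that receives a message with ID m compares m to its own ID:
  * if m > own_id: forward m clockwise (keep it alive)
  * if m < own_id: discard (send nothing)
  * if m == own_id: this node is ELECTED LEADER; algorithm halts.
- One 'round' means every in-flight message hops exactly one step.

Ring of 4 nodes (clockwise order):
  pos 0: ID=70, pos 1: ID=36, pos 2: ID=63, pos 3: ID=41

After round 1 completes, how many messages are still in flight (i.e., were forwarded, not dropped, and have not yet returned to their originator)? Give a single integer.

Round 1: pos1(id36) recv 70: fwd; pos2(id63) recv 36: drop; pos3(id41) recv 63: fwd; pos0(id70) recv 41: drop
After round 1: 2 messages still in flight

Answer: 2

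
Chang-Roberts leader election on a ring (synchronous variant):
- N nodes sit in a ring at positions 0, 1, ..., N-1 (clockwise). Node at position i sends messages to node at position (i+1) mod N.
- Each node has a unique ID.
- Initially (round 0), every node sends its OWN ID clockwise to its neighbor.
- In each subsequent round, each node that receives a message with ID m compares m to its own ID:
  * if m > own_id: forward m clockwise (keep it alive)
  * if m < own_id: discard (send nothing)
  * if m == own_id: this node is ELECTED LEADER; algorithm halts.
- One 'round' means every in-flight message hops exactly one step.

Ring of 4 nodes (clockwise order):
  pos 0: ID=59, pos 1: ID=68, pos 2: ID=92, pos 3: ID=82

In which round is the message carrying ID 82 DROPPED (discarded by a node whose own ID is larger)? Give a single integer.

Answer: 3

Derivation:
Round 1: pos1(id68) recv 59: drop; pos2(id92) recv 68: drop; pos3(id82) recv 92: fwd; pos0(id59) recv 82: fwd
Round 2: pos0(id59) recv 92: fwd; pos1(id68) recv 82: fwd
Round 3: pos1(id68) recv 92: fwd; pos2(id92) recv 82: drop
Round 4: pos2(id92) recv 92: ELECTED
Message ID 82 originates at pos 3; dropped at pos 2 in round 3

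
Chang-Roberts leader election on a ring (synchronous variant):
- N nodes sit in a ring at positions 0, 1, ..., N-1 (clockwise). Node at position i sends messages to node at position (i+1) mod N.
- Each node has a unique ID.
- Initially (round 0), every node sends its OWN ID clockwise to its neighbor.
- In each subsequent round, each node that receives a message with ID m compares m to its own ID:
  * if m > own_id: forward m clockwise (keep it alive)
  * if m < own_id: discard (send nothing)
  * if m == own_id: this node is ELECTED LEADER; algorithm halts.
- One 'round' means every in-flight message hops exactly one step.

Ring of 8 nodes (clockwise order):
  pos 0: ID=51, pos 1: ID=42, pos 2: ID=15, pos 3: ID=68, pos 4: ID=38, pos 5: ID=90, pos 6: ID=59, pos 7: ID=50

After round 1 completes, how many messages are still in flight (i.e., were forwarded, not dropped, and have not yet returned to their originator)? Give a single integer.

Round 1: pos1(id42) recv 51: fwd; pos2(id15) recv 42: fwd; pos3(id68) recv 15: drop; pos4(id38) recv 68: fwd; pos5(id90) recv 38: drop; pos6(id59) recv 90: fwd; pos7(id50) recv 59: fwd; pos0(id51) recv 50: drop
After round 1: 5 messages still in flight

Answer: 5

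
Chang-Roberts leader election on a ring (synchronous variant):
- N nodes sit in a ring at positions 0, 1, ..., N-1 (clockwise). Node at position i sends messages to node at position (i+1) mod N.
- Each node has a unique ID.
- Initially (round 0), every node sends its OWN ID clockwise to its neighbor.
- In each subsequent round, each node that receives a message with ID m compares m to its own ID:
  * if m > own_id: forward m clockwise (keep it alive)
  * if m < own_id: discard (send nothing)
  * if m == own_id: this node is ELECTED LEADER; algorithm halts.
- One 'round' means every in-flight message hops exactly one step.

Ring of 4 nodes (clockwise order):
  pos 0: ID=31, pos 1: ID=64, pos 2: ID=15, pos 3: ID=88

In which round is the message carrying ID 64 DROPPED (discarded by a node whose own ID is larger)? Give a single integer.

Round 1: pos1(id64) recv 31: drop; pos2(id15) recv 64: fwd; pos3(id88) recv 15: drop; pos0(id31) recv 88: fwd
Round 2: pos3(id88) recv 64: drop; pos1(id64) recv 88: fwd
Round 3: pos2(id15) recv 88: fwd
Round 4: pos3(id88) recv 88: ELECTED
Message ID 64 originates at pos 1; dropped at pos 3 in round 2

Answer: 2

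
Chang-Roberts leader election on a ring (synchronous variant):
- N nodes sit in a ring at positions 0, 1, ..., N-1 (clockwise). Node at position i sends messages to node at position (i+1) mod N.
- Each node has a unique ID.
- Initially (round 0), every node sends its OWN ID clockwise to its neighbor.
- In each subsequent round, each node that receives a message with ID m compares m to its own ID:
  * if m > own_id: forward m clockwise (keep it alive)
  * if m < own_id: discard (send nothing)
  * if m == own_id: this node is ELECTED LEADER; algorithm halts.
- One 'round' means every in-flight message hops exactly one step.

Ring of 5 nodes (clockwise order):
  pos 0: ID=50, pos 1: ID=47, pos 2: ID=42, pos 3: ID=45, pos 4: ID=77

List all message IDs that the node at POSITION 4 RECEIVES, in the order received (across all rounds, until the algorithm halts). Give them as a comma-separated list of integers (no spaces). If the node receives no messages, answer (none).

Answer: 45,47,50,77

Derivation:
Round 1: pos1(id47) recv 50: fwd; pos2(id42) recv 47: fwd; pos3(id45) recv 42: drop; pos4(id77) recv 45: drop; pos0(id50) recv 77: fwd
Round 2: pos2(id42) recv 50: fwd; pos3(id45) recv 47: fwd; pos1(id47) recv 77: fwd
Round 3: pos3(id45) recv 50: fwd; pos4(id77) recv 47: drop; pos2(id42) recv 77: fwd
Round 4: pos4(id77) recv 50: drop; pos3(id45) recv 77: fwd
Round 5: pos4(id77) recv 77: ELECTED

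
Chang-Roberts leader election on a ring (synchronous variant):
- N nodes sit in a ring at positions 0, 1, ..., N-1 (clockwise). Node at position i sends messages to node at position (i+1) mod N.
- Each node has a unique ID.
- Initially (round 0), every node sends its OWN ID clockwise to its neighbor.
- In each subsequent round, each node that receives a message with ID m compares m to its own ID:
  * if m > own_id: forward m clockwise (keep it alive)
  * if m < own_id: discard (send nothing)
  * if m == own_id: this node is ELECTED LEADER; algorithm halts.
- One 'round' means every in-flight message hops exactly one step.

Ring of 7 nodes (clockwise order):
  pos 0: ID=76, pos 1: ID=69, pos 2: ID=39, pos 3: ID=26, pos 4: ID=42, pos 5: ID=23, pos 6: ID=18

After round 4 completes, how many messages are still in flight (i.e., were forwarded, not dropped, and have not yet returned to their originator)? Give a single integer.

Answer: 2

Derivation:
Round 1: pos1(id69) recv 76: fwd; pos2(id39) recv 69: fwd; pos3(id26) recv 39: fwd; pos4(id42) recv 26: drop; pos5(id23) recv 42: fwd; pos6(id18) recv 23: fwd; pos0(id76) recv 18: drop
Round 2: pos2(id39) recv 76: fwd; pos3(id26) recv 69: fwd; pos4(id42) recv 39: drop; pos6(id18) recv 42: fwd; pos0(id76) recv 23: drop
Round 3: pos3(id26) recv 76: fwd; pos4(id42) recv 69: fwd; pos0(id76) recv 42: drop
Round 4: pos4(id42) recv 76: fwd; pos5(id23) recv 69: fwd
After round 4: 2 messages still in flight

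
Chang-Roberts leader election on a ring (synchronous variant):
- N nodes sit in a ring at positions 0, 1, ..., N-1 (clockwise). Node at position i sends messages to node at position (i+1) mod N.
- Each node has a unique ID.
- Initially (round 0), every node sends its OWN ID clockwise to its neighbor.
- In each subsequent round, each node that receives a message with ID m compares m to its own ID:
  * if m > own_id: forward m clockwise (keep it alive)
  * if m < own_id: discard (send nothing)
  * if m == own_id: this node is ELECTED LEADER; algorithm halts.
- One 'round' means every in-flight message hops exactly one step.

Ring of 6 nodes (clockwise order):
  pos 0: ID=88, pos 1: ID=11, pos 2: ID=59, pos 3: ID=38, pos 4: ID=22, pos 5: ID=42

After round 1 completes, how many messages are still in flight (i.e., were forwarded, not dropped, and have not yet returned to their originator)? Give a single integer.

Round 1: pos1(id11) recv 88: fwd; pos2(id59) recv 11: drop; pos3(id38) recv 59: fwd; pos4(id22) recv 38: fwd; pos5(id42) recv 22: drop; pos0(id88) recv 42: drop
After round 1: 3 messages still in flight

Answer: 3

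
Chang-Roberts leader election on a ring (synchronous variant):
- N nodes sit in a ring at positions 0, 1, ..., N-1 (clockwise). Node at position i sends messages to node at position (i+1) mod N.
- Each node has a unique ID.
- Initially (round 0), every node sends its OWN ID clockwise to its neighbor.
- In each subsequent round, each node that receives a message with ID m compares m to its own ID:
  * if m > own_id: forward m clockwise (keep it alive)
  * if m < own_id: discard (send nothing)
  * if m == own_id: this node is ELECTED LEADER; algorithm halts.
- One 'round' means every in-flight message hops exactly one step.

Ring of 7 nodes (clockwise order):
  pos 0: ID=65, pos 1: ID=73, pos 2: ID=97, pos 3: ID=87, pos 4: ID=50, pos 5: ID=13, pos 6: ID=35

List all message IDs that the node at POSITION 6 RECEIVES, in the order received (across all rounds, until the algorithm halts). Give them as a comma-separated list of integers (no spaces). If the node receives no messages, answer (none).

Round 1: pos1(id73) recv 65: drop; pos2(id97) recv 73: drop; pos3(id87) recv 97: fwd; pos4(id50) recv 87: fwd; pos5(id13) recv 50: fwd; pos6(id35) recv 13: drop; pos0(id65) recv 35: drop
Round 2: pos4(id50) recv 97: fwd; pos5(id13) recv 87: fwd; pos6(id35) recv 50: fwd
Round 3: pos5(id13) recv 97: fwd; pos6(id35) recv 87: fwd; pos0(id65) recv 50: drop
Round 4: pos6(id35) recv 97: fwd; pos0(id65) recv 87: fwd
Round 5: pos0(id65) recv 97: fwd; pos1(id73) recv 87: fwd
Round 6: pos1(id73) recv 97: fwd; pos2(id97) recv 87: drop
Round 7: pos2(id97) recv 97: ELECTED

Answer: 13,50,87,97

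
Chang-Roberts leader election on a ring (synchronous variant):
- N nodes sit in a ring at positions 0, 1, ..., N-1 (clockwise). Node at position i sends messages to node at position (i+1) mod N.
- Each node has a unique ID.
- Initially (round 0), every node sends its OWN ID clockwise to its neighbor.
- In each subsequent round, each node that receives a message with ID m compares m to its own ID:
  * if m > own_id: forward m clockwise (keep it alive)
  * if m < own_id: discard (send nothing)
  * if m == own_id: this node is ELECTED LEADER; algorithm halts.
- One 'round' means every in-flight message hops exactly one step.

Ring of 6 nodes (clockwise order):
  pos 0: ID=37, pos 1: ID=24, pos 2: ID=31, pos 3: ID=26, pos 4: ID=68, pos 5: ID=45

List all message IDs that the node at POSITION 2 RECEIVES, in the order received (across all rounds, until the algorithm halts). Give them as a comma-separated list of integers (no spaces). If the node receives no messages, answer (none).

Round 1: pos1(id24) recv 37: fwd; pos2(id31) recv 24: drop; pos3(id26) recv 31: fwd; pos4(id68) recv 26: drop; pos5(id45) recv 68: fwd; pos0(id37) recv 45: fwd
Round 2: pos2(id31) recv 37: fwd; pos4(id68) recv 31: drop; pos0(id37) recv 68: fwd; pos1(id24) recv 45: fwd
Round 3: pos3(id26) recv 37: fwd; pos1(id24) recv 68: fwd; pos2(id31) recv 45: fwd
Round 4: pos4(id68) recv 37: drop; pos2(id31) recv 68: fwd; pos3(id26) recv 45: fwd
Round 5: pos3(id26) recv 68: fwd; pos4(id68) recv 45: drop
Round 6: pos4(id68) recv 68: ELECTED

Answer: 24,37,45,68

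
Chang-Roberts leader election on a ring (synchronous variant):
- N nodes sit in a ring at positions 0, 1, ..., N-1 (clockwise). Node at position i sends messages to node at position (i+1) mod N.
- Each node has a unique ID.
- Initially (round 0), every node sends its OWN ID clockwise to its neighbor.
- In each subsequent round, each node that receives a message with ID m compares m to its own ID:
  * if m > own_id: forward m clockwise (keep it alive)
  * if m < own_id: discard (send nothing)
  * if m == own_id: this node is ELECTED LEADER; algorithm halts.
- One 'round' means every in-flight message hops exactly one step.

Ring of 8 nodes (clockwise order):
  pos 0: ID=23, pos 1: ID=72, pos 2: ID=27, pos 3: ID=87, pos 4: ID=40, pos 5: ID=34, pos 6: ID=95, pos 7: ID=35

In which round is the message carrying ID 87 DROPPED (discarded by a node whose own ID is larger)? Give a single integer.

Round 1: pos1(id72) recv 23: drop; pos2(id27) recv 72: fwd; pos3(id87) recv 27: drop; pos4(id40) recv 87: fwd; pos5(id34) recv 40: fwd; pos6(id95) recv 34: drop; pos7(id35) recv 95: fwd; pos0(id23) recv 35: fwd
Round 2: pos3(id87) recv 72: drop; pos5(id34) recv 87: fwd; pos6(id95) recv 40: drop; pos0(id23) recv 95: fwd; pos1(id72) recv 35: drop
Round 3: pos6(id95) recv 87: drop; pos1(id72) recv 95: fwd
Round 4: pos2(id27) recv 95: fwd
Round 5: pos3(id87) recv 95: fwd
Round 6: pos4(id40) recv 95: fwd
Round 7: pos5(id34) recv 95: fwd
Round 8: pos6(id95) recv 95: ELECTED
Message ID 87 originates at pos 3; dropped at pos 6 in round 3

Answer: 3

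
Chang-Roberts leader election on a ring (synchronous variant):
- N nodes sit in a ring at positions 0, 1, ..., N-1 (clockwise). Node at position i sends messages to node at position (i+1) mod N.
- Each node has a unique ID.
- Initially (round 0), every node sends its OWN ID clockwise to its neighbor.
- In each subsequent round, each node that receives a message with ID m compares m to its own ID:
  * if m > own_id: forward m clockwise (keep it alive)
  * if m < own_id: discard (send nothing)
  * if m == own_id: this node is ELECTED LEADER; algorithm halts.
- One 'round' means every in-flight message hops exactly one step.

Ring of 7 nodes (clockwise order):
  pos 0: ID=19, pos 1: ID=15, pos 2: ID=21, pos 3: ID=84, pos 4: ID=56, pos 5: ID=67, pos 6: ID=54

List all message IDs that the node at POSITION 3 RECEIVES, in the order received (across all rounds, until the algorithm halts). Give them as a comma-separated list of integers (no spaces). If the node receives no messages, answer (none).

Answer: 21,54,67,84

Derivation:
Round 1: pos1(id15) recv 19: fwd; pos2(id21) recv 15: drop; pos3(id84) recv 21: drop; pos4(id56) recv 84: fwd; pos5(id67) recv 56: drop; pos6(id54) recv 67: fwd; pos0(id19) recv 54: fwd
Round 2: pos2(id21) recv 19: drop; pos5(id67) recv 84: fwd; pos0(id19) recv 67: fwd; pos1(id15) recv 54: fwd
Round 3: pos6(id54) recv 84: fwd; pos1(id15) recv 67: fwd; pos2(id21) recv 54: fwd
Round 4: pos0(id19) recv 84: fwd; pos2(id21) recv 67: fwd; pos3(id84) recv 54: drop
Round 5: pos1(id15) recv 84: fwd; pos3(id84) recv 67: drop
Round 6: pos2(id21) recv 84: fwd
Round 7: pos3(id84) recv 84: ELECTED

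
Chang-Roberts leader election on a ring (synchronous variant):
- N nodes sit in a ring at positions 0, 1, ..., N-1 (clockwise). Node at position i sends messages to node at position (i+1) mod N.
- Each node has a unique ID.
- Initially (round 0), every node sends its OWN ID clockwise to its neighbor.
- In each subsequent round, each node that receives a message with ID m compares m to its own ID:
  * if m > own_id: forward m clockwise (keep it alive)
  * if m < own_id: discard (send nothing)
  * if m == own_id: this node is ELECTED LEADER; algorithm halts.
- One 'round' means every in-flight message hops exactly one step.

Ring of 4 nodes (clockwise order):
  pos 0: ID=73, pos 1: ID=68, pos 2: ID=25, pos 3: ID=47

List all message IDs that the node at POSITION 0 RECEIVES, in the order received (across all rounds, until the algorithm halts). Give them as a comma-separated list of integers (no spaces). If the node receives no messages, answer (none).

Round 1: pos1(id68) recv 73: fwd; pos2(id25) recv 68: fwd; pos3(id47) recv 25: drop; pos0(id73) recv 47: drop
Round 2: pos2(id25) recv 73: fwd; pos3(id47) recv 68: fwd
Round 3: pos3(id47) recv 73: fwd; pos0(id73) recv 68: drop
Round 4: pos0(id73) recv 73: ELECTED

Answer: 47,68,73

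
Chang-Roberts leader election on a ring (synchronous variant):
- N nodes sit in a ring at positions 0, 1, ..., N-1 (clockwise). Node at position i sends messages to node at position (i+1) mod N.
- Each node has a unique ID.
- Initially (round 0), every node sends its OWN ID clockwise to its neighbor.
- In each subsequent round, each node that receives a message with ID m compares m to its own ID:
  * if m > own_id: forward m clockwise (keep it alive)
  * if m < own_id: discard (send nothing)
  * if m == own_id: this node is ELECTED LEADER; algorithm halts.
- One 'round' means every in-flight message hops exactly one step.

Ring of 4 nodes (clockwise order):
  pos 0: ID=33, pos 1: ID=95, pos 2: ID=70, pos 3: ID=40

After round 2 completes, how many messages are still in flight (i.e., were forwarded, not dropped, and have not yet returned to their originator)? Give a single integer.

Round 1: pos1(id95) recv 33: drop; pos2(id70) recv 95: fwd; pos3(id40) recv 70: fwd; pos0(id33) recv 40: fwd
Round 2: pos3(id40) recv 95: fwd; pos0(id33) recv 70: fwd; pos1(id95) recv 40: drop
After round 2: 2 messages still in flight

Answer: 2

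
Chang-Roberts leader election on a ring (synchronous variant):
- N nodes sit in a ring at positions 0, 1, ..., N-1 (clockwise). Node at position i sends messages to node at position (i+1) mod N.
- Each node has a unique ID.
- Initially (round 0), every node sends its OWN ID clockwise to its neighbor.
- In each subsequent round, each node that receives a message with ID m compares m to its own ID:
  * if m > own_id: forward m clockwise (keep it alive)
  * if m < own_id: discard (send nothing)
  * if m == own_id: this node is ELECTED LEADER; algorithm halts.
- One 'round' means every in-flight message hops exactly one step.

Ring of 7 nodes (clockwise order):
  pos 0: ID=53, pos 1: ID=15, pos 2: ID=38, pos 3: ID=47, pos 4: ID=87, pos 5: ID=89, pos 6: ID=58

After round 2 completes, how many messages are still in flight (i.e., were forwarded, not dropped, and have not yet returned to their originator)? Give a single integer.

Round 1: pos1(id15) recv 53: fwd; pos2(id38) recv 15: drop; pos3(id47) recv 38: drop; pos4(id87) recv 47: drop; pos5(id89) recv 87: drop; pos6(id58) recv 89: fwd; pos0(id53) recv 58: fwd
Round 2: pos2(id38) recv 53: fwd; pos0(id53) recv 89: fwd; pos1(id15) recv 58: fwd
After round 2: 3 messages still in flight

Answer: 3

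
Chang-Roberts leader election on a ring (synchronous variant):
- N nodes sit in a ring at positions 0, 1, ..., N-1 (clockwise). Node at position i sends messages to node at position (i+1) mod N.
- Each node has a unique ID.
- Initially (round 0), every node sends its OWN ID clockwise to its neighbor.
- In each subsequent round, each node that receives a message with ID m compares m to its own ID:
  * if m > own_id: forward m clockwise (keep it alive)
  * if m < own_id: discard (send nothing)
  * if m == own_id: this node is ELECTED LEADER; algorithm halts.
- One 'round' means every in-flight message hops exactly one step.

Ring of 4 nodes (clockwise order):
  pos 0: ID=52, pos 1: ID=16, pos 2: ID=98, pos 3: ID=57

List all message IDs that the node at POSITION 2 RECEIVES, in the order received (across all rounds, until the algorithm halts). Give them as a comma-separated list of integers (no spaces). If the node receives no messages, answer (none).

Answer: 16,52,57,98

Derivation:
Round 1: pos1(id16) recv 52: fwd; pos2(id98) recv 16: drop; pos3(id57) recv 98: fwd; pos0(id52) recv 57: fwd
Round 2: pos2(id98) recv 52: drop; pos0(id52) recv 98: fwd; pos1(id16) recv 57: fwd
Round 3: pos1(id16) recv 98: fwd; pos2(id98) recv 57: drop
Round 4: pos2(id98) recv 98: ELECTED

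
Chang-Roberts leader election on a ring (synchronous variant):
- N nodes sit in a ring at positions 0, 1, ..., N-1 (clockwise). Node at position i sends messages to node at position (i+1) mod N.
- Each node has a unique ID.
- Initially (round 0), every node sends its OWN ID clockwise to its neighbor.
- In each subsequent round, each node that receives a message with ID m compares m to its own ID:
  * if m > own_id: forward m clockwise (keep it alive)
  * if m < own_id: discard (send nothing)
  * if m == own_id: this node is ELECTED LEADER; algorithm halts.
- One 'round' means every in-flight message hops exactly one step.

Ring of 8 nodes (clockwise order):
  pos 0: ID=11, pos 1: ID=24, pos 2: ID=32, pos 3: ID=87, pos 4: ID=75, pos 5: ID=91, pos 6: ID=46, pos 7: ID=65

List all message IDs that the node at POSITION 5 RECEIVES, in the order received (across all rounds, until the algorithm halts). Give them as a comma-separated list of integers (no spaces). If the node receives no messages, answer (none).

Answer: 75,87,91

Derivation:
Round 1: pos1(id24) recv 11: drop; pos2(id32) recv 24: drop; pos3(id87) recv 32: drop; pos4(id75) recv 87: fwd; pos5(id91) recv 75: drop; pos6(id46) recv 91: fwd; pos7(id65) recv 46: drop; pos0(id11) recv 65: fwd
Round 2: pos5(id91) recv 87: drop; pos7(id65) recv 91: fwd; pos1(id24) recv 65: fwd
Round 3: pos0(id11) recv 91: fwd; pos2(id32) recv 65: fwd
Round 4: pos1(id24) recv 91: fwd; pos3(id87) recv 65: drop
Round 5: pos2(id32) recv 91: fwd
Round 6: pos3(id87) recv 91: fwd
Round 7: pos4(id75) recv 91: fwd
Round 8: pos5(id91) recv 91: ELECTED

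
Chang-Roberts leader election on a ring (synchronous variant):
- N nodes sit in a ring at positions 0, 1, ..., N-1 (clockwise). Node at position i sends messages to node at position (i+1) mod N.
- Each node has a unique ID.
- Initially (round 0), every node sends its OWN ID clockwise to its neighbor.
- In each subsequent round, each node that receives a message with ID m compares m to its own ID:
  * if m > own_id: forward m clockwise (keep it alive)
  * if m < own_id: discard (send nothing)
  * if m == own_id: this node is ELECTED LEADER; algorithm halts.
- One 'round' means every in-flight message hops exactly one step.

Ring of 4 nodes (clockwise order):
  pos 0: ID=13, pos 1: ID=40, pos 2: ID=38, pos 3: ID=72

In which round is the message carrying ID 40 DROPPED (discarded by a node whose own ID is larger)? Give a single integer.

Round 1: pos1(id40) recv 13: drop; pos2(id38) recv 40: fwd; pos3(id72) recv 38: drop; pos0(id13) recv 72: fwd
Round 2: pos3(id72) recv 40: drop; pos1(id40) recv 72: fwd
Round 3: pos2(id38) recv 72: fwd
Round 4: pos3(id72) recv 72: ELECTED
Message ID 40 originates at pos 1; dropped at pos 3 in round 2

Answer: 2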